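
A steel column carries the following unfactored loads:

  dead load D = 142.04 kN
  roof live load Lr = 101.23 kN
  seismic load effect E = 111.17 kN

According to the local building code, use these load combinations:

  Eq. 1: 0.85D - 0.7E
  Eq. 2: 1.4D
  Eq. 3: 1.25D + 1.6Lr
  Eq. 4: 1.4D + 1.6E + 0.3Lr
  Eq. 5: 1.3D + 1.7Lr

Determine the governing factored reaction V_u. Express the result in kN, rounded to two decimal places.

407.10 kN

Eq. 1: 0.85(142.04) - 0.7(111.17) = 42.92
Eq. 2: 1.4(142.04) = 198.86
Eq. 3: 1.25(142.04) + 1.6(101.23) = 177.55 + 161.97 = 339.52
Eq. 4: 1.4(142.04) + 1.6(111.17) + 0.3(101.23) = 198.86 + 177.87 + 30.37 = 407.10
Eq. 5: 1.3(142.04) + 1.7(101.23) = 184.65 + 172.09 = 356.74
The controlling combination is 4, giving 407.10 kN.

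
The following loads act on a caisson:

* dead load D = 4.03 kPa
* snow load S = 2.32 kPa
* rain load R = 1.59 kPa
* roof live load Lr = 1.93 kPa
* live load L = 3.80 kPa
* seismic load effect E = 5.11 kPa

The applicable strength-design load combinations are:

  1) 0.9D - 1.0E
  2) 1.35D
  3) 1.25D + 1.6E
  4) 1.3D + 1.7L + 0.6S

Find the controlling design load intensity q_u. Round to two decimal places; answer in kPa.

1) 0.9(4.03) - 1.0(5.11) = 3.63 - 5.11 = -1.48
2) 1.35(4.03) = 5.44
3) 1.25(4.03) + 1.6(5.11) = 13.21
4) 1.3(4.03) + 1.7(3.80) + 0.6(2.32) = 5.24 + 6.46 + 1.39 = 13.09
Maximum is from combination 3.

13.21 kPa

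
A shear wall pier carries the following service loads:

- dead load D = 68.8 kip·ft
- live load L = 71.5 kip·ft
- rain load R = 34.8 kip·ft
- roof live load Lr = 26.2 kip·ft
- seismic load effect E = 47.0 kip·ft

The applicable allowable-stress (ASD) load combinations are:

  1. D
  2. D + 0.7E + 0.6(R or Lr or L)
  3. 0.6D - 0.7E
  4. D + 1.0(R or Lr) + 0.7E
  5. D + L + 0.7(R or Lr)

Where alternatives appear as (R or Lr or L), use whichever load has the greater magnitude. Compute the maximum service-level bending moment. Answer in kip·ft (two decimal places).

164.66 kip·ft

(R or Lr or L) → L = 71.5 kip·ft; (R or Lr) → R = 34.8 kip·ft.
1. 1.0(68.8) = 68.80
2. 1.0(68.8) + 0.7(47.0) + 0.6(71.5) = 68.80 + 32.90 + 42.90 = 144.60
3. 0.6(68.8) - 0.7(47.0) = 41.28 - 32.90 = 8.38
4. 1.0(68.8) + 1.0(34.8) + 0.7(47.0) = 68.80 + 34.80 + 32.90 = 136.50
5. 1.0(68.8) + 1.0(71.5) + 0.7(34.8) = 68.80 + 71.50 + 24.36 = 164.66
Combination 5 governs: M = 164.66 kip·ft.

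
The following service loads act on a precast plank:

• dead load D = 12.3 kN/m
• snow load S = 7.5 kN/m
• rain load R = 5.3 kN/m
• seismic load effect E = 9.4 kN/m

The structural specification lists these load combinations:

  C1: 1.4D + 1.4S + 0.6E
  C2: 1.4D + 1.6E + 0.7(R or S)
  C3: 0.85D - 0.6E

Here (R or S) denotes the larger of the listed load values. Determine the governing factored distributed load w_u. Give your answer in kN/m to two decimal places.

37.51 kN/m

(R or S) → S = 7.5 kN/m.
C1: 1.4(12.3) + 1.4(7.5) + 0.6(9.4) = 33.36
C2: 1.4(12.3) + 1.6(9.4) + 0.7(7.5) = 37.51
C3: 0.85(12.3) - 0.6(9.4) = 4.82
The controlling combination is 2, giving 37.51 kN/m.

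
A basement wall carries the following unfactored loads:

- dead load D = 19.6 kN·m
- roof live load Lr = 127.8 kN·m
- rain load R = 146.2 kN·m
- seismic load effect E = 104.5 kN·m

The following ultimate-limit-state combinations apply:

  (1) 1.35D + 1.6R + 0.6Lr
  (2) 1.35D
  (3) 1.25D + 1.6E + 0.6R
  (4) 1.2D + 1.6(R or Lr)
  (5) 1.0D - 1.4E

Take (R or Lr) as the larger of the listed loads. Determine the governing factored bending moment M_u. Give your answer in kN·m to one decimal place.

337.1 kN·m

(R or Lr) → R = 146.2 kN·m.
(1) 1.35(19.6) + 1.6(146.2) + 0.6(127.8) = 26.5 + 233.9 + 76.7 = 337.1
(2) 1.35(19.6) = 26.5
(3) 1.25(19.6) + 1.6(104.5) + 0.6(146.2) = 24.5 + 167.2 + 87.7 = 279.4
(4) 1.2(19.6) + 1.6(146.2) = 23.5 + 233.9 = 257.4
(5) 1.0(19.6) - 1.4(104.5) = 19.6 - 146.3 = -126.7
Maximum is from combination 1.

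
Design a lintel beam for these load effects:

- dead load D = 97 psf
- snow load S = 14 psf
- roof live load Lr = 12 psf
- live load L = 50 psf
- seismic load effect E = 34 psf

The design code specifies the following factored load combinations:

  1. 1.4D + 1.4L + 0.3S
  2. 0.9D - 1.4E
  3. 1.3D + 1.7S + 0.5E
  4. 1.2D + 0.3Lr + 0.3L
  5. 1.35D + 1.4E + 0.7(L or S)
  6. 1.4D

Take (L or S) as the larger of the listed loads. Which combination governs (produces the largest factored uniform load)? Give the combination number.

Combination 5

(L or S) → L = 50 psf.
1. 1.4(97) + 1.4(50) + 0.3(14) = 135.80 + 70.00 + 4.20 = 210.00
2. 0.9(97) - 1.4(34) = 87.30 - 47.60 = 39.70
3. 1.3(97) + 1.7(14) + 0.5(34) = 126.10 + 23.80 + 17.00 = 166.90
4. 1.2(97) + 0.3(12) + 0.3(50) = 116.40 + 3.60 + 15.00 = 135.00
5. 1.35(97) + 1.4(34) + 0.7(50) = 130.95 + 47.60 + 35.00 = 213.55
6. 1.4(97) = 135.80
The largest value is 213.55 psf from combination 5.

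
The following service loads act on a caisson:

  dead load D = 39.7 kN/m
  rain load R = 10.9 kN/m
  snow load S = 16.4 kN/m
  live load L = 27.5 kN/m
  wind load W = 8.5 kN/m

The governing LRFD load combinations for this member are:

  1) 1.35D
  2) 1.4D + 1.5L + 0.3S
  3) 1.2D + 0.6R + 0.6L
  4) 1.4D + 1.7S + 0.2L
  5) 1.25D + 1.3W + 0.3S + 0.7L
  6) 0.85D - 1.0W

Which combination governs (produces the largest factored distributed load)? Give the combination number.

Combination 2

1) 1.35(39.7) = 53.60
2) 1.4(39.7) + 1.5(27.5) + 0.3(16.4) = 55.58 + 41.25 + 4.92 = 101.75
3) 1.2(39.7) + 0.6(10.9) + 0.6(27.5) = 47.64 + 6.54 + 16.50 = 70.68
4) 1.4(39.7) + 1.7(16.4) + 0.2(27.5) = 55.58 + 27.88 + 5.50 = 88.96
5) 1.25(39.7) + 1.3(8.5) + 0.3(16.4) + 0.7(27.5) = 49.63 + 11.05 + 4.92 + 19.25 = 84.85
6) 0.85(39.7) - 1.0(8.5) = 33.75 - 8.50 = 25.25
The largest value is 101.75 kN/m from combination 2.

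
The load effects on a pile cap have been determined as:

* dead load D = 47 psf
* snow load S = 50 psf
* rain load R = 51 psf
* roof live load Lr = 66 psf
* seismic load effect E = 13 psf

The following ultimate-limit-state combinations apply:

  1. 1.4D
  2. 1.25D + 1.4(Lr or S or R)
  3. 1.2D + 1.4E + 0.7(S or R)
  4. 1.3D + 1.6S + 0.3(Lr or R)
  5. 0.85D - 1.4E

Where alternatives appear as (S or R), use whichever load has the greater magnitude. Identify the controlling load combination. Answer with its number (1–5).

(Lr or S or R) → Lr = 66 psf; (S or R) → R = 51 psf; (Lr or R) → Lr = 66 psf.
1. 1.4(47) = 65.80
2. 1.25(47) + 1.4(66) = 58.75 + 92.40 = 151.15
3. 1.2(47) + 1.4(13) + 0.7(51) = 56.40 + 18.20 + 35.70 = 110.30
4. 1.3(47) + 1.6(50) + 0.3(66) = 61.10 + 80.00 + 19.80 = 160.90
5. 0.85(47) - 1.4(13) = 39.95 - 18.20 = 21.75
The largest value is 160.90 psf from combination 4.

Combination 4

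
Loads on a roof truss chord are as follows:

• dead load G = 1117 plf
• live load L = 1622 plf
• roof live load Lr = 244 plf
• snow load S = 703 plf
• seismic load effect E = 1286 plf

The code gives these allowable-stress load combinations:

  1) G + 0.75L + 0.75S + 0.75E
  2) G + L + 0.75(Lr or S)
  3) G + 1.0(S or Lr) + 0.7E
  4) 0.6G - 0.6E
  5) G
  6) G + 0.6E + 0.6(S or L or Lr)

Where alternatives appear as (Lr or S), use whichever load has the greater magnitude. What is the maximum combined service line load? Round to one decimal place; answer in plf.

(Lr or S) → S = 703 plf; (S or Lr) → S = 703 plf; (S or L or Lr) → L = 1622 plf.
1) 1.0(1117) + 0.75(1622) + 0.75(703) + 0.75(1286) = 1117.0 + 1216.5 + 527.3 + 964.5 = 3825.3
2) 1.0(1117) + 1.0(1622) + 0.75(703) = 1117.0 + 1622.0 + 527.3 = 3266.3
3) 1.0(1117) + 1.0(703) + 0.7(1286) = 1117.0 + 703.0 + 900.2 = 2720.2
4) 0.6(1117) - 0.6(1286) = 670.2 - 771.6 = -101.4
5) 1.0(1117) = 1117.0
6) 1.0(1117) + 0.6(1286) + 0.6(1622) = 1117.0 + 771.6 + 973.2 = 2861.8
Maximum is from combination 1.

3825.3 plf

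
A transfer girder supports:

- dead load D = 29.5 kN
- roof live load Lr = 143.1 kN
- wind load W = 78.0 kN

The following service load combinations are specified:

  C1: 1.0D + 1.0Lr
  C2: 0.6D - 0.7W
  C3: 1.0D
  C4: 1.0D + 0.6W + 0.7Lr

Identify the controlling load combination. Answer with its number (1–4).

C1: 1.0(29.5) + 1.0(143.1) = 29.50 + 143.10 = 172.60
C2: 0.6(29.5) - 0.7(78.0) = 17.70 - 54.60 = -36.90
C3: 1.0(29.5) = 29.50
C4: 1.0(29.5) + 0.6(78.0) + 0.7(143.1) = 29.50 + 46.80 + 100.17 = 176.47
The largest value is 176.47 kN from combination 4.

Combination 4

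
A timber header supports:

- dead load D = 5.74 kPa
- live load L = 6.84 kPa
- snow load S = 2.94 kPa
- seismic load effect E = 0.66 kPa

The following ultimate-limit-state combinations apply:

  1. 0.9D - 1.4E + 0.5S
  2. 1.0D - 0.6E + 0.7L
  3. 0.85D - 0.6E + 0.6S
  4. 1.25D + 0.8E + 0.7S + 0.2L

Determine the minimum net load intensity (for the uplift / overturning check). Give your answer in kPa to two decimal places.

5.71 kPa

1. 0.9(5.74) - 1.4(0.66) + 0.5(2.94) = 5.71
2. 1.0(5.74) - 0.6(0.66) + 0.7(6.84) = 5.74 - 0.40 + 4.79 = 10.13
3. 0.85(5.74) - 0.6(0.66) + 0.6(2.94) = 6.25
4. 1.25(5.74) + 0.8(0.66) + 0.7(2.94) + 0.2(6.84) = 11.13
Combination 1 gives the minimum: 5.71 kPa.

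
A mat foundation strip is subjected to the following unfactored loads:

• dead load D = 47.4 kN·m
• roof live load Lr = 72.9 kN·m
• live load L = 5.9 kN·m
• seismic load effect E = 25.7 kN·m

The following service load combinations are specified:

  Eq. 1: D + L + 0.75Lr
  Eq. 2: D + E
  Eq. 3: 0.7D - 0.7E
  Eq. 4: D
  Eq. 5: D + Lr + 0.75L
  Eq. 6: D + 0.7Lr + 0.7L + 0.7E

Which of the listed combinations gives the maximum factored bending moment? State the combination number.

Eq. 1: 1.0(47.4) + 1.0(5.9) + 0.75(72.9) = 47.40 + 5.90 + 54.68 = 107.98
Eq. 2: 1.0(47.4) + 1.0(25.7) = 47.40 + 25.70 = 73.10
Eq. 3: 0.7(47.4) - 0.7(25.7) = 33.18 - 17.99 = 15.19
Eq. 4: 1.0(47.4) = 47.40
Eq. 5: 1.0(47.4) + 1.0(72.9) + 0.75(5.9) = 47.40 + 72.90 + 4.43 = 124.73
Eq. 6: 1.0(47.4) + 0.7(72.9) + 0.7(5.9) + 0.7(25.7) = 47.40 + 51.03 + 4.13 + 17.99 = 120.55
The largest value is 124.73 kN·m from combination 5.

Combination 5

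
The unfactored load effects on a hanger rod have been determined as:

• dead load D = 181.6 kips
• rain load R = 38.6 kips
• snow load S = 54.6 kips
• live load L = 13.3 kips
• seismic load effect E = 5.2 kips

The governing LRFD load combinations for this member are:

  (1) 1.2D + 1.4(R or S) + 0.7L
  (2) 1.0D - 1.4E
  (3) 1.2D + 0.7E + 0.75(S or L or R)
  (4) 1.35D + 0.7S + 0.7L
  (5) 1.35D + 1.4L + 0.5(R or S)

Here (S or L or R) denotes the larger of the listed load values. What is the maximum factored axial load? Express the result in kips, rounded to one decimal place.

303.7 kips

(R or S) → S = 54.6 kips; (S or L or R) → S = 54.6 kips.
(1) 1.2(181.6) + 1.4(54.6) + 0.7(13.3) = 303.7
(2) 1.0(181.6) - 1.4(5.2) = 181.6 - 7.3 = 174.3
(3) 1.2(181.6) + 0.7(5.2) + 0.75(54.6) = 217.9 + 3.6 + 41.0 = 262.5
(4) 1.35(181.6) + 0.7(54.6) + 0.7(13.3) = 245.2 + 38.2 + 9.3 = 292.7
(5) 1.35(181.6) + 1.4(13.3) + 0.5(54.6) = 245.2 + 18.6 + 27.3 = 291.1
Maximum is from combination 1.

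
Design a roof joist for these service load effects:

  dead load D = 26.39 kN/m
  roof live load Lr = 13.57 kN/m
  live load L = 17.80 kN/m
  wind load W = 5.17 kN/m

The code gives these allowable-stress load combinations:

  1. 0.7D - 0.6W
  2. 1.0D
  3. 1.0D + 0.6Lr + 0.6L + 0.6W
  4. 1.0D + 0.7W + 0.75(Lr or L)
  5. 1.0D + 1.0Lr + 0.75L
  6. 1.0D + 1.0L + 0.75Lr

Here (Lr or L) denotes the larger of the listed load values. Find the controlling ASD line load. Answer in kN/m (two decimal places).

54.37 kN/m

(Lr or L) → L = 17.80 kN/m.
1. 0.7(26.39) - 0.6(5.17) = 18.47 - 3.10 = 15.37
2. 1.0(26.39) = 26.39
3. 1.0(26.39) + 0.6(13.57) + 0.6(17.80) + 0.6(5.17) = 26.39 + 8.14 + 10.68 + 3.10 = 48.31
4. 1.0(26.39) + 0.7(5.17) + 0.75(17.80) = 26.39 + 3.62 + 13.35 = 43.36
5. 1.0(26.39) + 1.0(13.57) + 0.75(17.80) = 26.39 + 13.57 + 13.35 = 53.31
6. 1.0(26.39) + 1.0(17.80) + 0.75(13.57) = 26.39 + 17.80 + 10.18 = 54.37
Maximum is from combination 6.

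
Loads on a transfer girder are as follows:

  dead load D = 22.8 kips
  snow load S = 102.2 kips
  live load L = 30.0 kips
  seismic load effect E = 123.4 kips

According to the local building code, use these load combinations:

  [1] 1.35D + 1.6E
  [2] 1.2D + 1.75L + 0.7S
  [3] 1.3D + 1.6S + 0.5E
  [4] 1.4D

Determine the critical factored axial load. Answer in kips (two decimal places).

[1] 1.35(22.8) + 1.6(123.4) = 30.78 + 197.44 = 228.22
[2] 1.2(22.8) + 1.75(30.0) + 0.7(102.2) = 27.36 + 52.50 + 71.54 = 151.40
[3] 1.3(22.8) + 1.6(102.2) + 0.5(123.4) = 29.64 + 163.52 + 61.70 = 254.86
[4] 1.4(22.8) = 31.92
Combination 3 governs: P_u = 254.86 kips.

254.86 kips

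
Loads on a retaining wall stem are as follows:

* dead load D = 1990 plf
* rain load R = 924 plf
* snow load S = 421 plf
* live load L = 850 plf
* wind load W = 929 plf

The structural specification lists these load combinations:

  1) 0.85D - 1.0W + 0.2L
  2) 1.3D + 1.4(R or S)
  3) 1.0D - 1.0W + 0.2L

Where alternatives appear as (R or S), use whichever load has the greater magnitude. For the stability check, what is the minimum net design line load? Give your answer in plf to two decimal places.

(R or S) → R = 924 plf.
1) 0.85(1990) - 1.0(929) + 0.2(850) = 932.50
2) 1.3(1990) + 1.4(924) = 3880.60
3) 1.0(1990) - 1.0(929) + 0.2(850) = 1231.00
Combination 1 gives the minimum: 932.50 plf.

932.50 plf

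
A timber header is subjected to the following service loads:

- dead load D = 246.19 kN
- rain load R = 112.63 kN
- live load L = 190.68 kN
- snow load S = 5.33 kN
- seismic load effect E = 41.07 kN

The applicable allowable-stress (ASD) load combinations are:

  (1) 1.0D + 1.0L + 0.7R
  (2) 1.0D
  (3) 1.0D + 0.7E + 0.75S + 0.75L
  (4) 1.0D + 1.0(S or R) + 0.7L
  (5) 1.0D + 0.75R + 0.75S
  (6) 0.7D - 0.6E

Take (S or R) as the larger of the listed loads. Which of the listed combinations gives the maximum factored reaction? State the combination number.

Combination 1

(S or R) → R = 112.63 kN.
(1) 1.0(246.19) + 1.0(190.68) + 0.7(112.63) = 246.19 + 190.68 + 78.84 = 515.71
(2) 1.0(246.19) = 246.19
(3) 1.0(246.19) + 0.7(41.07) + 0.75(5.33) + 0.75(190.68) = 246.19 + 28.75 + 4.00 + 143.01 = 421.95
(4) 1.0(246.19) + 1.0(112.63) + 0.7(190.68) = 246.19 + 112.63 + 133.48 = 492.30
(5) 1.0(246.19) + 0.75(112.63) + 0.75(5.33) = 246.19 + 84.47 + 4.00 = 334.66
(6) 0.7(246.19) - 0.6(41.07) = 172.33 - 24.64 = 147.69
The largest value is 515.71 kN from combination 1.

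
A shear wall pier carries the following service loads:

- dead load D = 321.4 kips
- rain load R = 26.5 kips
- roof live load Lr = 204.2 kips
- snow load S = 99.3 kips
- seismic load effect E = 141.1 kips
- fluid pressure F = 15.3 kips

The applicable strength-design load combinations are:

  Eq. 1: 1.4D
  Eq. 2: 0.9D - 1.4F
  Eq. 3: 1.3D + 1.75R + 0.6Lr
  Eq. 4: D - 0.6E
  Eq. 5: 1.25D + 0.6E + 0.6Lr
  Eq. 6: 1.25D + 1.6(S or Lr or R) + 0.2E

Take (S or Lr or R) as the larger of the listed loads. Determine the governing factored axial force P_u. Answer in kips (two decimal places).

(S or Lr or R) → Lr = 204.2 kips.
Eq. 1: 1.4(321.4) = 449.96
Eq. 2: 0.9(321.4) - 1.4(15.3) = 289.26 - 21.42 = 267.84
Eq. 3: 1.3(321.4) + 1.75(26.5) + 0.6(204.2) = 417.82 + 46.38 + 122.52 = 586.72
Eq. 4: 1.0(321.4) - 0.6(141.1) = 321.40 - 84.66 = 236.74
Eq. 5: 1.25(321.4) + 0.6(141.1) + 0.6(204.2) = 401.75 + 84.66 + 122.52 = 608.93
Eq. 6: 1.25(321.4) + 1.6(204.2) + 0.2(141.1) = 401.75 + 326.72 + 28.22 = 756.69
The controlling combination is 6, giving 756.69 kips.

756.69 kips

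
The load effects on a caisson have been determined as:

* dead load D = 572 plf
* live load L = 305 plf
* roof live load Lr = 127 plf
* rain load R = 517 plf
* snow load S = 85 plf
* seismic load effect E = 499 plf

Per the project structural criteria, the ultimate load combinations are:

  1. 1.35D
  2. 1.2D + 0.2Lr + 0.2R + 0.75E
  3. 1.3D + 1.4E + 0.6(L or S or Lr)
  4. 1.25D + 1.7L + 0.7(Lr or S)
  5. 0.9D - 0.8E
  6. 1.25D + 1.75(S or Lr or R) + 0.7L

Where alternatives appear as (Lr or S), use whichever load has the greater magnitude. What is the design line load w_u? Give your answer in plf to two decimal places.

(L or S or Lr) → L = 305 plf; (Lr or S) → Lr = 127 plf; (S or Lr or R) → R = 517 plf.
1. 1.35(572) = 772.20
2. 1.2(572) + 0.2(127) + 0.2(517) + 0.75(499) = 686.40 + 25.40 + 103.40 + 374.25 = 1189.45
3. 1.3(572) + 1.4(499) + 0.6(305) = 743.60 + 698.60 + 183.00 = 1625.20
4. 1.25(572) + 1.7(305) + 0.7(127) = 715.00 + 518.50 + 88.90 = 1322.40
5. 0.9(572) - 0.8(499) = 514.80 - 399.20 = 115.60
6. 1.25(572) + 1.75(517) + 0.7(305) = 715.00 + 904.75 + 213.50 = 1833.25
Maximum is from combination 6.

1833.25 plf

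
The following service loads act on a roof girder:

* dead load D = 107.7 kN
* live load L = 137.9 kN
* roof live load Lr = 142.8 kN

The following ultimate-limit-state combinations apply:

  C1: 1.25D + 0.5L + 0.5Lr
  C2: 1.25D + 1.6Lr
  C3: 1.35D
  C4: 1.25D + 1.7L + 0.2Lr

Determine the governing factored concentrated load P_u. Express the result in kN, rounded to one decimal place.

C1: 1.25(107.7) + 0.5(137.9) + 0.5(142.8) = 275.0
C2: 1.25(107.7) + 1.6(142.8) = 363.1
C3: 1.35(107.7) = 145.4
C4: 1.25(107.7) + 1.7(137.9) + 0.2(142.8) = 397.6
Combination 4 governs: P_u = 397.6 kN.

397.6 kN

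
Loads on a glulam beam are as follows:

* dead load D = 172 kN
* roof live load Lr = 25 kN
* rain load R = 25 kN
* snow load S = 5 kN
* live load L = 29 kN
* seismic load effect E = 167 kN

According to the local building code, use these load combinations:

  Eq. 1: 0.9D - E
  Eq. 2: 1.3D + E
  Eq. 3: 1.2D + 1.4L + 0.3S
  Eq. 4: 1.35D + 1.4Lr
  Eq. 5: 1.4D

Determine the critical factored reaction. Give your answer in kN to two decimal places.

Eq. 1: 0.9(172) - 1.0(167) = 154.80 - 167.00 = -12.20
Eq. 2: 1.3(172) + 1.0(167) = 223.60 + 167.00 = 390.60
Eq. 3: 1.2(172) + 1.4(29) + 0.3(5) = 206.40 + 40.60 + 1.50 = 248.50
Eq. 4: 1.35(172) + 1.4(25) = 232.20 + 35.00 = 267.20
Eq. 5: 1.4(172) = 240.80
Combination 2 governs: V_u = 390.60 kN.

390.60 kN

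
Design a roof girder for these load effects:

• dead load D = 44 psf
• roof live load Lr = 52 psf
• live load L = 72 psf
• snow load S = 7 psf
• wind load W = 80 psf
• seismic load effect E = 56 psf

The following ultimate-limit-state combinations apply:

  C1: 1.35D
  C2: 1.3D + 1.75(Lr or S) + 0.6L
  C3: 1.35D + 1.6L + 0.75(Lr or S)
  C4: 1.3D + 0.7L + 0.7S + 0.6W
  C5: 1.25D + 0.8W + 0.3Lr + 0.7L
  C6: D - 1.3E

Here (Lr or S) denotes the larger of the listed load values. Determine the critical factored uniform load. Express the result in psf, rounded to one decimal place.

213.6 psf

(Lr or S) → Lr = 52 psf.
C1: 1.35(44) = 59.4
C2: 1.3(44) + 1.75(52) + 0.6(72) = 57.2 + 91.0 + 43.2 = 191.4
C3: 1.35(44) + 1.6(72) + 0.75(52) = 59.4 + 115.2 + 39.0 = 213.6
C4: 1.3(44) + 0.7(72) + 0.7(7) + 0.6(80) = 57.2 + 50.4 + 4.9 + 48.0 = 160.5
C5: 1.25(44) + 0.8(80) + 0.3(52) + 0.7(72) = 55.0 + 64.0 + 15.6 + 50.4 = 185.0
C6: 1.0(44) - 1.3(56) = 44.0 - 72.8 = -28.8
Maximum is from combination 3.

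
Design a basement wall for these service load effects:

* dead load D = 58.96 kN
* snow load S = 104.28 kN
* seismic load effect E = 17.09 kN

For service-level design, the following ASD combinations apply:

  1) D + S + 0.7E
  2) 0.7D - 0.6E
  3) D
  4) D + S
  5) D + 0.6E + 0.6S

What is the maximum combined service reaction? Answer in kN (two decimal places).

175.20 kN

1) 1.0(58.96) + 1.0(104.28) + 0.7(17.09) = 175.20
2) 0.7(58.96) - 0.6(17.09) = 31.02
3) 1.0(58.96) = 58.96
4) 1.0(58.96) + 1.0(104.28) = 163.24
5) 1.0(58.96) + 0.6(17.09) + 0.6(104.28) = 131.78
The controlling combination is 1, giving 175.20 kN.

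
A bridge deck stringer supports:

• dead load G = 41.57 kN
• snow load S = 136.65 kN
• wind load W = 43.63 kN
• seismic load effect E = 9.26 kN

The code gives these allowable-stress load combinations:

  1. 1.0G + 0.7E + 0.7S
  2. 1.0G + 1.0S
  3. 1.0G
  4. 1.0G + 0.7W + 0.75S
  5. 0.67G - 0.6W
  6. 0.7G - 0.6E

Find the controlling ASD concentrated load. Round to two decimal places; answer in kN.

178.22 kN

1. 1.0(41.57) + 0.7(9.26) + 0.7(136.65) = 41.57 + 6.48 + 95.66 = 143.71
2. 1.0(41.57) + 1.0(136.65) = 41.57 + 136.65 = 178.22
3. 1.0(41.57) = 41.57
4. 1.0(41.57) + 0.7(43.63) + 0.75(136.65) = 41.57 + 30.54 + 102.49 = 174.60
5. 0.67(41.57) - 0.6(43.63) = 27.85 - 26.18 = 1.67
6. 0.7(41.57) - 0.6(9.26) = 29.10 - 5.56 = 23.54
The controlling combination is 2, giving 178.22 kN.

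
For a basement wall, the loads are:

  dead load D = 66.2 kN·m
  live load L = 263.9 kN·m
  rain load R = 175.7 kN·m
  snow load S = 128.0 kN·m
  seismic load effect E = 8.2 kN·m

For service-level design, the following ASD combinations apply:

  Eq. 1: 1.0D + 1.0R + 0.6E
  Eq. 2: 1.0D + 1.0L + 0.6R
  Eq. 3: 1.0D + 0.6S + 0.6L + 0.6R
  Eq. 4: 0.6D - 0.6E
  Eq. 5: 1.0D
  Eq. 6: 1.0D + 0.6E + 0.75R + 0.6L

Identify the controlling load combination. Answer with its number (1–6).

Eq. 1: 1.0(66.2) + 1.0(175.7) + 0.6(8.2) = 66.2 + 175.7 + 4.9 = 246.8
Eq. 2: 1.0(66.2) + 1.0(263.9) + 0.6(175.7) = 66.2 + 263.9 + 105.4 = 435.5
Eq. 3: 1.0(66.2) + 0.6(128.0) + 0.6(263.9) + 0.6(175.7) = 406.8
Eq. 4: 0.6(66.2) - 0.6(8.2) = 39.7 - 4.9 = 34.8
Eq. 5: 1.0(66.2) = 66.2
Eq. 6: 1.0(66.2) + 0.6(8.2) + 0.75(175.7) + 0.6(263.9) = 66.2 + 4.9 + 131.8 + 158.3 = 361.2
The largest value is 435.5 kN·m from combination 2.

Combination 2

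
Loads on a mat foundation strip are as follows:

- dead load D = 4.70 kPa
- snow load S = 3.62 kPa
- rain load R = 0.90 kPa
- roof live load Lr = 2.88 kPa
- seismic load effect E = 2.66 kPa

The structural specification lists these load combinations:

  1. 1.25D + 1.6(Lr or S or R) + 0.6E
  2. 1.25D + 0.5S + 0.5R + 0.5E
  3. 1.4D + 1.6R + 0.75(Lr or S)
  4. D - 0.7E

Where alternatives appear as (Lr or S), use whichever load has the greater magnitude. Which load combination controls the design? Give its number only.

Combination 1

(Lr or S or R) → S = 3.62 kPa; (Lr or S) → S = 3.62 kPa.
1. 1.25(4.70) + 1.6(3.62) + 0.6(2.66) = 13.26
2. 1.25(4.70) + 0.5(3.62) + 0.5(0.90) + 0.5(2.66) = 9.47
3. 1.4(4.70) + 1.6(0.90) + 0.75(3.62) = 10.74
4. 1.0(4.70) - 0.7(2.66) = 2.84
The largest value is 13.26 kPa from combination 1.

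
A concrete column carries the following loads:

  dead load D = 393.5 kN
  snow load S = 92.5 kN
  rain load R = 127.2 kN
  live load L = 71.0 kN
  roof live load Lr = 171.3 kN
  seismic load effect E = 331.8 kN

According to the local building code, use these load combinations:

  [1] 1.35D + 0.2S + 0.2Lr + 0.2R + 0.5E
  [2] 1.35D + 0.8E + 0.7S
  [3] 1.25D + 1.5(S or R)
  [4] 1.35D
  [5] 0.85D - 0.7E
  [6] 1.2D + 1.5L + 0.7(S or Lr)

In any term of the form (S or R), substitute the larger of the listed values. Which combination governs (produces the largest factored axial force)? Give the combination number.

(S or R) → R = 127.2 kN; (S or Lr) → Lr = 171.3 kN.
[1] 1.35(393.5) + 0.2(92.5) + 0.2(171.3) + 0.2(127.2) + 0.5(331.8) = 531.23 + 18.50 + 34.26 + 25.44 + 165.90 = 775.33
[2] 1.35(393.5) + 0.8(331.8) + 0.7(92.5) = 531.23 + 265.44 + 64.75 = 861.42
[3] 1.25(393.5) + 1.5(127.2) = 491.88 + 190.80 = 682.68
[4] 1.35(393.5) = 531.23
[5] 0.85(393.5) - 0.7(331.8) = 334.48 - 232.26 = 102.22
[6] 1.2(393.5) + 1.5(71.0) + 0.7(171.3) = 472.20 + 106.50 + 119.91 = 698.61
The largest value is 861.42 kN from combination 2.

Combination 2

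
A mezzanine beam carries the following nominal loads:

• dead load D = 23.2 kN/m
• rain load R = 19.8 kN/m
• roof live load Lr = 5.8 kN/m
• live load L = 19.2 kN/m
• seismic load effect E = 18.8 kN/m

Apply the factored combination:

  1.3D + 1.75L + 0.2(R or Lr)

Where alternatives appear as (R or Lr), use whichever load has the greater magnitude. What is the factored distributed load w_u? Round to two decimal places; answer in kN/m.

(R or Lr) → R = 19.8 kN/m.
1.3(23.2) + 1.75(19.2) + 0.2(19.8) = 30.16 + 33.60 + 3.96 = 67.72
w_u = 67.72 kN/m.

67.72 kN/m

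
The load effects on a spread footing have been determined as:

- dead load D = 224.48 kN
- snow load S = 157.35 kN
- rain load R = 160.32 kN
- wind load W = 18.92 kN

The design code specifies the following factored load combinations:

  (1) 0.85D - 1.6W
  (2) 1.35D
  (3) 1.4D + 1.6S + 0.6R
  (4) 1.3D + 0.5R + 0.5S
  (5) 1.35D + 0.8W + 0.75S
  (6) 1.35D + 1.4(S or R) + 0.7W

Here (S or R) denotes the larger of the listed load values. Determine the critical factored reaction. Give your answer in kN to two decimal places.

(S or R) → R = 160.32 kN.
(1) 0.85(224.48) - 1.6(18.92) = 190.81 - 30.27 = 160.54
(2) 1.35(224.48) = 303.05
(3) 1.4(224.48) + 1.6(157.35) + 0.6(160.32) = 314.27 + 251.76 + 96.19 = 662.22
(4) 1.3(224.48) + 0.5(160.32) + 0.5(157.35) = 291.82 + 80.16 + 78.68 = 450.66
(5) 1.35(224.48) + 0.8(18.92) + 0.75(157.35) = 303.05 + 15.14 + 118.01 = 436.20
(6) 1.35(224.48) + 1.4(160.32) + 0.7(18.92) = 303.05 + 224.45 + 13.24 = 540.74
Combination 3 governs: V_u = 662.22 kN.

662.22 kN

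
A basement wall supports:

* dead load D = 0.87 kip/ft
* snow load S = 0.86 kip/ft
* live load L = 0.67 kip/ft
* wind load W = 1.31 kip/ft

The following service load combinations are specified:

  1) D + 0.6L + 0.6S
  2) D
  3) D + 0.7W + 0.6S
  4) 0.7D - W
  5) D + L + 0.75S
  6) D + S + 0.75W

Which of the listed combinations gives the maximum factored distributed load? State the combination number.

1) 1.0(0.87) + 0.6(0.67) + 0.6(0.86) = 0.87 + 0.40 + 0.52 = 1.79
2) 1.0(0.87) = 0.87
3) 1.0(0.87) + 0.7(1.31) + 0.6(0.86) = 2.30
4) 0.7(0.87) - 1.0(1.31) = 0.61 - 1.31 = -0.70
5) 1.0(0.87) + 1.0(0.67) + 0.75(0.86) = 0.87 + 0.67 + 0.65 = 2.19
6) 1.0(0.87) + 1.0(0.86) + 0.75(1.31) = 0.87 + 0.86 + 0.98 = 2.71
The largest value is 2.71 kip/ft from combination 6.

Combination 6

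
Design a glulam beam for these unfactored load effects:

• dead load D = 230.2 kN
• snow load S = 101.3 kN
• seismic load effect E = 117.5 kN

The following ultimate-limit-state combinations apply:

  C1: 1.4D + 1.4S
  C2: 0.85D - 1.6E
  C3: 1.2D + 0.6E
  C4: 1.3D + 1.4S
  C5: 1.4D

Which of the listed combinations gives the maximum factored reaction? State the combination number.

Combination 1

C1: 1.4(230.2) + 1.4(101.3) = 322.28 + 141.82 = 464.10
C2: 0.85(230.2) - 1.6(117.5) = 195.67 - 188.00 = 7.67
C3: 1.2(230.2) + 0.6(117.5) = 276.24 + 70.50 = 346.74
C4: 1.3(230.2) + 1.4(101.3) = 299.26 + 141.82 = 441.08
C5: 1.4(230.2) = 322.28
The largest value is 464.10 kN from combination 1.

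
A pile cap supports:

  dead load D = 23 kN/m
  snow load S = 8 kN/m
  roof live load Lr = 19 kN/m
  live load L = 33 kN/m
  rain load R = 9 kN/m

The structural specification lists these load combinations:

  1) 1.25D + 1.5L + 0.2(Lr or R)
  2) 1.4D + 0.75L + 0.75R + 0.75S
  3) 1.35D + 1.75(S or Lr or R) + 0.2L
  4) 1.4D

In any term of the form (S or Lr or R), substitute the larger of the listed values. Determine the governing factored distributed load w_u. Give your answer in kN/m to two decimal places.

82.05 kN/m

(Lr or R) → Lr = 19 kN/m; (S or Lr or R) → Lr = 19 kN/m.
1) 1.25(23) + 1.5(33) + 0.2(19) = 28.75 + 49.50 + 3.80 = 82.05
2) 1.4(23) + 0.75(33) + 0.75(9) + 0.75(8) = 32.20 + 24.75 + 6.75 + 6.00 = 69.70
3) 1.35(23) + 1.75(19) + 0.2(33) = 31.05 + 33.25 + 6.60 = 70.90
4) 1.4(23) = 32.20
Combination 1 governs: w_u = 82.05 kN/m.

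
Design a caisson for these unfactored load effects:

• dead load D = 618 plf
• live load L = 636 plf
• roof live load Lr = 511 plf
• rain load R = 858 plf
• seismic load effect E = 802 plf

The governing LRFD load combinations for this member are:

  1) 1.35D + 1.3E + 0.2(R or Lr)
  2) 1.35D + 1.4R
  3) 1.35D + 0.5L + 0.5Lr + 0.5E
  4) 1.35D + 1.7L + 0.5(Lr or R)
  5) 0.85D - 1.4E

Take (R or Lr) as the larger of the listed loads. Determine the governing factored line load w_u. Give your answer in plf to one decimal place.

2344.5 plf

(R or Lr) → R = 858 plf; (Lr or R) → R = 858 plf.
1) 1.35(618) + 1.3(802) + 0.2(858) = 834.3 + 1042.6 + 171.6 = 2048.5
2) 1.35(618) + 1.4(858) = 834.3 + 1201.2 = 2035.5
3) 1.35(618) + 0.5(636) + 0.5(511) + 0.5(802) = 834.3 + 318.0 + 255.5 + 401.0 = 1808.8
4) 1.35(618) + 1.7(636) + 0.5(858) = 834.3 + 1081.2 + 429.0 = 2344.5
5) 0.85(618) - 1.4(802) = 525.3 - 1122.8 = -597.5
The controlling combination is 4, giving 2344.5 plf.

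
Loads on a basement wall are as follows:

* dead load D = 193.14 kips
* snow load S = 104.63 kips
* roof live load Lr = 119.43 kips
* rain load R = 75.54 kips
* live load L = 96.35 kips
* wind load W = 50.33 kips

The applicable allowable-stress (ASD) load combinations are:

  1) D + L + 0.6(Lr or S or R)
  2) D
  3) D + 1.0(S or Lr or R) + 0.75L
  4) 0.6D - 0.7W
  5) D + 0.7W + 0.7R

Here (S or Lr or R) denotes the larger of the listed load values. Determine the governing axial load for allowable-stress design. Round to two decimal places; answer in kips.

384.83 kips

(Lr or S or R) → Lr = 119.43 kips; (S or Lr or R) → Lr = 119.43 kips.
1) 1.0(193.14) + 1.0(96.35) + 0.6(119.43) = 193.14 + 96.35 + 71.66 = 361.15
2) 1.0(193.14) = 193.14
3) 1.0(193.14) + 1.0(119.43) + 0.75(96.35) = 193.14 + 119.43 + 72.26 = 384.83
4) 0.6(193.14) - 0.7(50.33) = 115.88 - 35.23 = 80.65
5) 1.0(193.14) + 0.7(50.33) + 0.7(75.54) = 193.14 + 35.23 + 52.88 = 281.25
Maximum is from combination 3.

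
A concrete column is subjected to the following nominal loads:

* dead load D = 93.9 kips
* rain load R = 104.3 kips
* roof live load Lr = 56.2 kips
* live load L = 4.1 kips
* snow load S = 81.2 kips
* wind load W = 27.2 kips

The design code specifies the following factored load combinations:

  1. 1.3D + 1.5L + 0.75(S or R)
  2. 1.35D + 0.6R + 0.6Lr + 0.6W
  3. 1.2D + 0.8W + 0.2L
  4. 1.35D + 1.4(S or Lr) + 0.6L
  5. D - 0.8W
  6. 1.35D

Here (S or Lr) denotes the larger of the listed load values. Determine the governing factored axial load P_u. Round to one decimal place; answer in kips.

242.9 kips

(S or R) → R = 104.3 kips; (S or Lr) → S = 81.2 kips.
1. 1.3(93.9) + 1.5(4.1) + 0.75(104.3) = 206.4
2. 1.35(93.9) + 0.6(104.3) + 0.6(56.2) + 0.6(27.2) = 126.8 + 62.6 + 33.7 + 16.3 = 239.4
3. 1.2(93.9) + 0.8(27.2) + 0.2(4.1) = 112.7 + 21.8 + 0.8 = 135.3
4. 1.35(93.9) + 1.4(81.2) + 0.6(4.1) = 242.9
5. 1.0(93.9) - 0.8(27.2) = 93.9 - 21.8 = 72.1
6. 1.35(93.9) = 126.8
The controlling combination is 4, giving 242.9 kips.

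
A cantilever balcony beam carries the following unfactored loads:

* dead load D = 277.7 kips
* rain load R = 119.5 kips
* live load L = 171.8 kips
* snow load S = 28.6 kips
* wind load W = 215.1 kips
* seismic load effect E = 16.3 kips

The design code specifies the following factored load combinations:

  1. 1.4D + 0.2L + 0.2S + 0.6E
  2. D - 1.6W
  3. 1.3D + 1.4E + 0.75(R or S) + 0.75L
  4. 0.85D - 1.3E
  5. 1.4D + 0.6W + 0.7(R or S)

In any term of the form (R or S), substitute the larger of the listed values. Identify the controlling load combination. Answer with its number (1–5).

Combination 3

(R or S) → R = 119.5 kips.
1. 1.4(277.7) + 0.2(171.8) + 0.2(28.6) + 0.6(16.3) = 438.64
2. 1.0(277.7) - 1.6(215.1) = -66.46
3. 1.3(277.7) + 1.4(16.3) + 0.75(119.5) + 0.75(171.8) = 602.31
4. 0.85(277.7) - 1.3(16.3) = 214.86
5. 1.4(277.7) + 0.6(215.1) + 0.7(119.5) = 601.49
The largest value is 602.31 kips from combination 3.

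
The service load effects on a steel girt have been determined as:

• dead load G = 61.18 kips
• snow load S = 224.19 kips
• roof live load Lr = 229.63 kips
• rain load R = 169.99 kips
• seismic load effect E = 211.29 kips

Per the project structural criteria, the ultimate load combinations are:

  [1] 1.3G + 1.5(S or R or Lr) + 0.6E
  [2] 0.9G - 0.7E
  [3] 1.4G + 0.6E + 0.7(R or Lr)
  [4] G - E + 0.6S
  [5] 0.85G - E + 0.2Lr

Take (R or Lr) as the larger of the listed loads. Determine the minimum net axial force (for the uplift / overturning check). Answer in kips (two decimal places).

-113.36 kips

(S or R or Lr) → Lr = 229.63 kips; (R or Lr) → Lr = 229.63 kips.
[1] 1.3(61.18) + 1.5(229.63) + 0.6(211.29) = 79.53 + 344.45 + 126.77 = 550.75
[2] 0.9(61.18) - 0.7(211.29) = 55.06 - 147.90 = -92.84
[3] 1.4(61.18) + 0.6(211.29) + 0.7(229.63) = 373.17
[4] 1.0(61.18) - 1.0(211.29) + 0.6(224.19) = 61.18 - 211.29 + 134.51 = -15.60
[5] 0.85(61.18) - 1.0(211.29) + 0.2(229.63) = 52.00 - 211.29 + 45.93 = -113.36
Combination 5 gives the minimum: -113.36 kips.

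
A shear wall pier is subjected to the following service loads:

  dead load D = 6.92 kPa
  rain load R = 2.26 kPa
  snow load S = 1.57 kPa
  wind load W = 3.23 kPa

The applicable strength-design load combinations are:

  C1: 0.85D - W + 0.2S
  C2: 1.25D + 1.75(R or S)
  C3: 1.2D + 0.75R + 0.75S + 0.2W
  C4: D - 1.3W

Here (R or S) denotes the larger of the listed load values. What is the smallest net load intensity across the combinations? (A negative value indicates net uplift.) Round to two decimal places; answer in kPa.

(R or S) → R = 2.26 kPa.
C1: 0.85(6.92) - 1.0(3.23) + 0.2(1.57) = 2.97
C2: 1.25(6.92) + 1.75(2.26) = 12.61
C3: 1.2(6.92) + 0.75(2.26) + 0.75(1.57) + 0.2(3.23) = 11.82
C4: 1.0(6.92) - 1.3(3.23) = 2.72
Combination 4 gives the minimum: 2.72 kPa.

2.72 kPa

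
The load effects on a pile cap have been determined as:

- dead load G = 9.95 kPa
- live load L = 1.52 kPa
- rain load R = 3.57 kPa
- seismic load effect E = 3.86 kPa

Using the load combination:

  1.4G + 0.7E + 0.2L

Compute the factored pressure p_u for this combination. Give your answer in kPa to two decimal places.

16.94 kPa

1.4(9.95) + 0.7(3.86) + 0.2(1.52) = 16.94
p_u = 16.94 kPa.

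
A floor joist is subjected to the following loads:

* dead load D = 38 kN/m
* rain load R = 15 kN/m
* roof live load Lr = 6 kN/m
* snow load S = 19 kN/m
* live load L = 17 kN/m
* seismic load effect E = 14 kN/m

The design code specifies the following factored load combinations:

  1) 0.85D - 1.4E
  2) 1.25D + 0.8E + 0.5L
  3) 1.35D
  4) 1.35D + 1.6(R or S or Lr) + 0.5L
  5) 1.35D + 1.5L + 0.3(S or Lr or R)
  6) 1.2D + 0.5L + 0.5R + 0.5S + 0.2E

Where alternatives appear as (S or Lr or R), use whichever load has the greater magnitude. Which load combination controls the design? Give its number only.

Combination 4

(R or S or Lr) → S = 19 kN/m; (S or Lr or R) → S = 19 kN/m.
1) 0.85(38) - 1.4(14) = 12.7
2) 1.25(38) + 0.8(14) + 0.5(17) = 67.2
3) 1.35(38) = 51.3
4) 1.35(38) + 1.6(19) + 0.5(17) = 90.2
5) 1.35(38) + 1.5(17) + 0.3(19) = 82.5
6) 1.2(38) + 0.5(17) + 0.5(15) + 0.5(19) + 0.2(14) = 73.9
The largest value is 90.2 kN/m from combination 4.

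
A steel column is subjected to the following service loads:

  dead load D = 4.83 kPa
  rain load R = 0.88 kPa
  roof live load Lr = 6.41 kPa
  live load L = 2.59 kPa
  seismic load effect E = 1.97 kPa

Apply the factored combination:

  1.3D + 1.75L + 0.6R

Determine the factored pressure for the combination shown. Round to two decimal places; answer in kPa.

11.34 kPa

1.3(4.83) + 1.75(2.59) + 0.6(0.88) = 6.28 + 4.53 + 0.53 = 11.34
p_u = 11.34 kPa.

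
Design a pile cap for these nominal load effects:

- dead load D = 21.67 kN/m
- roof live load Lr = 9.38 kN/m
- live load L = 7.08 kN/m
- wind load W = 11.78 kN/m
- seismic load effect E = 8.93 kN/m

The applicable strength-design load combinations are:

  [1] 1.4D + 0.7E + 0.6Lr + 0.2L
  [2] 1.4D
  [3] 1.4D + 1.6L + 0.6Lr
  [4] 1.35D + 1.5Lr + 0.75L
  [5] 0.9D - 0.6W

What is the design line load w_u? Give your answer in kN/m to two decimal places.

[1] 1.4(21.67) + 0.7(8.93) + 0.6(9.38) + 0.2(7.08) = 43.63
[2] 1.4(21.67) = 30.34
[3] 1.4(21.67) + 1.6(7.08) + 0.6(9.38) = 47.29
[4] 1.35(21.67) + 1.5(9.38) + 0.75(7.08) = 29.25 + 14.07 + 5.31 = 48.63
[5] 0.9(21.67) - 0.6(11.78) = 12.44
Combination 4 governs: w_u = 48.63 kN/m.

48.63 kN/m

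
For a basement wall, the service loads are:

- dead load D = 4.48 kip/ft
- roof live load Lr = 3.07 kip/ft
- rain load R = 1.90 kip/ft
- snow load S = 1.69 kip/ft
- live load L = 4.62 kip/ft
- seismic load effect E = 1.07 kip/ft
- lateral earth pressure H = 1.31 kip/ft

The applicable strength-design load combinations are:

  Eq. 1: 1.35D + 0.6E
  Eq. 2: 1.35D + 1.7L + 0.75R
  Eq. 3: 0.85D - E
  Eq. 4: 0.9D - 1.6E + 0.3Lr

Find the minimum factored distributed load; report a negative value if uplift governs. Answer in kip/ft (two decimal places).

2.74 kip/ft

Eq. 1: 1.35(4.48) + 0.6(1.07) = 6.05 + 0.64 = 6.69
Eq. 2: 1.35(4.48) + 1.7(4.62) + 0.75(1.90) = 6.05 + 7.85 + 1.43 = 15.33
Eq. 3: 0.85(4.48) - 1.0(1.07) = 3.81 - 1.07 = 2.74
Eq. 4: 0.9(4.48) - 1.6(1.07) + 0.3(3.07) = 4.03 - 1.71 + 0.92 = 3.24
Combination 3 gives the minimum: 2.74 kip/ft.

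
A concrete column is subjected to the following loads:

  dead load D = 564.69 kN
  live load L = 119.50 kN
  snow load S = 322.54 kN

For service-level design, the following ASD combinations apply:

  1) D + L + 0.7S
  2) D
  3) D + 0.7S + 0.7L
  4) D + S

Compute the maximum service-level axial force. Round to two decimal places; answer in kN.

909.97 kN

1) 1.0(564.69) + 1.0(119.50) + 0.7(322.54) = 909.97
2) 1.0(564.69) = 564.69
3) 1.0(564.69) + 0.7(322.54) + 0.7(119.50) = 874.12
4) 1.0(564.69) + 1.0(322.54) = 887.23
Maximum is from combination 1.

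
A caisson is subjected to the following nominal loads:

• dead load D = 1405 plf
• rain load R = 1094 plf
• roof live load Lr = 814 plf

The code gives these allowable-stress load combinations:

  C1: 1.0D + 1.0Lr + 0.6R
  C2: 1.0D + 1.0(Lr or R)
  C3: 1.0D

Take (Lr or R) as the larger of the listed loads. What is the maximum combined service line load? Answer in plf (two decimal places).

2875.40 plf

(Lr or R) → R = 1094 plf.
C1: 1.0(1405) + 1.0(814) + 0.6(1094) = 1405.00 + 814.00 + 656.40 = 2875.40
C2: 1.0(1405) + 1.0(1094) = 1405.00 + 1094.00 = 2499.00
C3: 1.0(1405) = 1405.00
The controlling combination is 1, giving 2875.40 plf.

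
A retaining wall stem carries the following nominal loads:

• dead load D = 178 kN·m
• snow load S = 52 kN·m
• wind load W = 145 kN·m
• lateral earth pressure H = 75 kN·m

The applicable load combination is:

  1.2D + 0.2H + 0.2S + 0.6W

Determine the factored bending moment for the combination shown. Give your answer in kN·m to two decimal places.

1.2(178) + 0.2(75) + 0.2(52) + 0.6(145) = 213.60 + 15.00 + 10.40 + 87.00 = 326.00
M_u = 326.00 kN·m.

326.00 kN·m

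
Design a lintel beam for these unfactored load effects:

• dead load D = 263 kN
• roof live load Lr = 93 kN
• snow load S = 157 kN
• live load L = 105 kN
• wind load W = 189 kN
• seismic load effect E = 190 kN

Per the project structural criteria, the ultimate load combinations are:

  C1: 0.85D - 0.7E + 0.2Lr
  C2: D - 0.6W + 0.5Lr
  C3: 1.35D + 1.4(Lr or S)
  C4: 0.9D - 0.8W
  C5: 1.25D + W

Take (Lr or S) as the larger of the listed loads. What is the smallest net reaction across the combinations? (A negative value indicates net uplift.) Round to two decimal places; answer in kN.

(Lr or S) → S = 157 kN.
C1: 0.85(263) - 0.7(190) + 0.2(93) = 109.15
C2: 1.0(263) - 0.6(189) + 0.5(93) = 196.10
C3: 1.35(263) + 1.4(157) = 574.85
C4: 0.9(263) - 0.8(189) = 85.50
C5: 1.25(263) + 1.0(189) = 517.75
Combination 4 gives the minimum: 85.50 kN.

85.50 kN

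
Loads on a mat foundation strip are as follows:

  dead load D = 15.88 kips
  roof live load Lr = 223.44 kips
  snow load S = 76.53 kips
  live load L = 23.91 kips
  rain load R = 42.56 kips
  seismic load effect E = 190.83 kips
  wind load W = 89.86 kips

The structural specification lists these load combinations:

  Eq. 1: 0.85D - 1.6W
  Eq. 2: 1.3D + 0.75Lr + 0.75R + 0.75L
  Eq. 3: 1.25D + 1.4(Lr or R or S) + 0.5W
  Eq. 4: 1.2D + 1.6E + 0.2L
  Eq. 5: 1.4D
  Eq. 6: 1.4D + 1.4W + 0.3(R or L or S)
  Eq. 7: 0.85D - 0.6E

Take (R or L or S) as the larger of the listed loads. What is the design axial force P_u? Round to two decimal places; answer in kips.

377.60 kips

(Lr or R or S) → Lr = 223.44 kips; (R or L or S) → S = 76.53 kips.
Eq. 1: 0.85(15.88) - 1.6(89.86) = 13.50 - 143.78 = -130.28
Eq. 2: 1.3(15.88) + 0.75(223.44) + 0.75(42.56) + 0.75(23.91) = 238.08
Eq. 3: 1.25(15.88) + 1.4(223.44) + 0.5(89.86) = 19.85 + 312.82 + 44.93 = 377.60
Eq. 4: 1.2(15.88) + 1.6(190.83) + 0.2(23.91) = 19.06 + 305.33 + 4.78 = 329.17
Eq. 5: 1.4(15.88) = 22.23
Eq. 6: 1.4(15.88) + 1.4(89.86) + 0.3(76.53) = 171.00
Eq. 7: 0.85(15.88) - 0.6(190.83) = 13.50 - 114.50 = -101.00
Maximum is from combination 3.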